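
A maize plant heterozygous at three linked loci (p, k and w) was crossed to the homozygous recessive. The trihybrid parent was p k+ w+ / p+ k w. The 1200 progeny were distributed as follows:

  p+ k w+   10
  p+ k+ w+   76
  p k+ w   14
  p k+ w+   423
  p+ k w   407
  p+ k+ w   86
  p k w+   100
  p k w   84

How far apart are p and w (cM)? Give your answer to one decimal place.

The two rarest classes, p k+ w and p+ k w+, are the double crossovers. Comparing them with the parentals, only the w allele has switched, so w is the middle locus and the order is k – w – p.
Crossovers in the w–p interval produce the single-crossover classes p+ k+ w+ and p k w (76 + 84 = 160) plus the double crossovers (24).
RF(w–p) = (160 + 24) / 1200 = 184/1200 = 0.1533 → 15.3 cM.

15.3 cM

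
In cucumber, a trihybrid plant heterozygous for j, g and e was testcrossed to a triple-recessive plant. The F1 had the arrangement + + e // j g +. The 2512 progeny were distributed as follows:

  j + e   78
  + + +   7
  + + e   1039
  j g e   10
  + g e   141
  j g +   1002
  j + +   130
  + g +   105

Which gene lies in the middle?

e

The two rarest classes, + + + and j g e, are the double crossovers. Comparing them with the parentals, only the e allele has switched, so e is the middle locus and the order is g – e – j.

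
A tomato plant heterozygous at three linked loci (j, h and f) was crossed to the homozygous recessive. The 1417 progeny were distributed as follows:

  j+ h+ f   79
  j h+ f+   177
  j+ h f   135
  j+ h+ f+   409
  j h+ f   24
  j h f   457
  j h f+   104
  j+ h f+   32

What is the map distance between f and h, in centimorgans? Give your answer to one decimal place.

16.9 centimorgans

The two most frequent reciprocal classes, j h f and j+ h+ f+, are the parental types, so the F1 was j h f / j+ h+ f+.
The two rarest classes, j h+ f and j+ h f+, are the double crossovers. Comparing them with the parentals, only the h allele has switched, so h is the middle locus and the order is f – h – j.
Crossovers in the f–h interval produce the single-crossover classes j h f+ and j+ h+ f (104 + 79 = 183) plus the double crossovers (56).
RF(f–h) = (183 + 56) / 1417 = 239/1417 = 0.1687 → 16.9 centimorgans.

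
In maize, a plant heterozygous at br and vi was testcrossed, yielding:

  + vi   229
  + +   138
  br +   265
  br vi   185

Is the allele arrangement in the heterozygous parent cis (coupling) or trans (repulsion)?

trans

The two most frequent classes are + vi (229) and br + (265); these are the parental (non-recombinant) types.
So the F1 carried + vi on one chromosome and br + on the other — the recessive alleles are on opposite chromosomes (trans / repulsion).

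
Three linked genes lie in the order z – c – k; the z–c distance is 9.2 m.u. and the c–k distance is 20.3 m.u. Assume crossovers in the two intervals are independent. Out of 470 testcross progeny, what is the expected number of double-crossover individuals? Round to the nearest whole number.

Map distances give recombination frequencies of 0.092 and 0.203 for the two intervals.
With no interference, expected double-crossover frequency = 0.092 × 0.203 = 0.01868.
Expected number = 0.01868 × 470 = 8.78 ≈ 9.

9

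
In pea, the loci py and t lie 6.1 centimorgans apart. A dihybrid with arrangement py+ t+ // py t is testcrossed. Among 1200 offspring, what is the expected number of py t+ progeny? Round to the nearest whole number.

37

A map distance of 6.1 centimorgans corresponds to a recombination frequency of 0.061.
The F1 is py+ t+ / py t, so py t+ is a recombinant gamete class with expected frequency r/2 = 0.061/2 = 0.0305.
Expected number = 0.0305 × 1200 = 36.60 ≈ 37.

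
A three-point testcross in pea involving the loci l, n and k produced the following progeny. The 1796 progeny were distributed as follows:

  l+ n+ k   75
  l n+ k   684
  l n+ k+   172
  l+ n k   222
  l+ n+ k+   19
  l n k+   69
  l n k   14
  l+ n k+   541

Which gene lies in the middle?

n

The two most frequent reciprocal classes, l n+ k and l+ n k+, are the parental types, so the F1 was l n+ k / l+ n k+.
The two rarest classes, l n k and l+ n+ k+, are the double crossovers. Comparing them with the parentals, only the n allele has switched, so n is the middle locus and the order is k – n – l.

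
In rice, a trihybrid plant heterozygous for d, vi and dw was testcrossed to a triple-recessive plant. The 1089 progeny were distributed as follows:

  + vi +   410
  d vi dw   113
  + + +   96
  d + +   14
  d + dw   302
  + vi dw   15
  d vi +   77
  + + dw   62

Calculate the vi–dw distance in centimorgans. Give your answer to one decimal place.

21.9 centimorgans

The two most frequent reciprocal classes, d + dw and + vi +, are the parental types, so the F1 was d + dw / + vi +.
The two rarest classes, d + + and + vi dw, are the double crossovers. Comparing them with the parentals, only the dw allele has switched, so dw is the middle locus and the order is vi – dw – d.
Crossovers in the vi–dw interval produce the single-crossover classes d vi dw and + + + (113 + 96 = 209) plus the double crossovers (29).
RF(vi–dw) = (209 + 29) / 1089 = 238/1089 = 0.2185 → 21.9 centimorgans.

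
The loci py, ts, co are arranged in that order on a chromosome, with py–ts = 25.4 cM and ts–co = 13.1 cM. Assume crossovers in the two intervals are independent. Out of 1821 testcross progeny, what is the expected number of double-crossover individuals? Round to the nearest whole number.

61

Map distances give recombination frequencies of 0.254 and 0.131 for the two intervals.
With no interference, expected double-crossover frequency = 0.254 × 0.131 = 0.03327.
Expected number = 0.03327 × 1821 = 60.59 ≈ 61.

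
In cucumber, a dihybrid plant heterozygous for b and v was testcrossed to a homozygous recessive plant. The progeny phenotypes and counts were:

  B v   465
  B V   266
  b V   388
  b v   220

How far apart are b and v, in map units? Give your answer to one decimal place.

36.3 map units

The two most frequent classes, B v (465) and b V (388), are the parental types, so the F1 was B v / b V.
The recombinant classes are B V and b v: 266 + 220 = 486.
Recombination frequency = 486/1339 = 0.3630 ≈ 36.3%, i.e. 36.3 map units.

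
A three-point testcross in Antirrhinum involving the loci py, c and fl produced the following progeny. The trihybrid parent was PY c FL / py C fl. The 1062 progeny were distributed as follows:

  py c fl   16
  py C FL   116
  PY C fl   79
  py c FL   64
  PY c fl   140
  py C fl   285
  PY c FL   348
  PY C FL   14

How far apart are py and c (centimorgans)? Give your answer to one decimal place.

The two rarest classes, PY C FL and py c fl, are the double crossovers. Comparing them with the parentals, only the c allele has switched, so c is the middle locus and the order is py – c – fl.
Crossovers in the py–c interval produce the single-crossover classes py c FL and PY C fl (64 + 79 = 143) plus the double crossovers (30).
RF(py–c) = (143 + 30) / 1062 = 173/1062 = 0.1629 → 16.3 centimorgans.

16.3 centimorgans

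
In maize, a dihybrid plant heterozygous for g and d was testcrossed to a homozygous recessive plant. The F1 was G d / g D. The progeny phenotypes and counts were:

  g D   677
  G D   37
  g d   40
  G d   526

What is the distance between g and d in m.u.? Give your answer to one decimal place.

The recombinant classes are G D and g d: 37 + 40 = 77.
Recombination frequency = 77/1280 = 0.0602 ≈ 6.0%, i.e. 6.0 m.u.

6.0 m.u.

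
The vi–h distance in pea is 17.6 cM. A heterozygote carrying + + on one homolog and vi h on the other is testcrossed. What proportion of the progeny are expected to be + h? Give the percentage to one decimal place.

8.8%

A map distance of 17.6 cM corresponds to a recombination frequency of 0.176.
The F1 is + + / vi h, so + h is a recombinant gamete class with expected frequency r/2 = 0.176/2 = 0.0880.
That is 0.0880 = 8.8% of the progeny.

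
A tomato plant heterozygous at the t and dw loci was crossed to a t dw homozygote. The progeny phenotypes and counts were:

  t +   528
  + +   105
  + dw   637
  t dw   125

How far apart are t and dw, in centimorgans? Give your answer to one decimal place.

16.5 centimorgans

The two most frequent classes, + dw (637) and t + (528), are the parental types, so the F1 was + dw / t +.
The recombinant classes are + + and t dw: 105 + 125 = 230.
Recombination frequency = 230/1395 = 0.1649 ≈ 16.5%, i.e. 16.5 centimorgans.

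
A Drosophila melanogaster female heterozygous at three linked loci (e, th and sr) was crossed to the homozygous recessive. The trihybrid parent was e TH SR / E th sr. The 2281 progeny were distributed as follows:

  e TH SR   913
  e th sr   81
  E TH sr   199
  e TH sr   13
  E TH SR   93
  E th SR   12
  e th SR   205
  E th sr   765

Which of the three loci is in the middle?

sr

The two rarest classes, e TH sr and E th SR, are the double crossovers. Comparing them with the parentals, only the sr allele has switched, so sr is the middle locus and the order is th – sr – e.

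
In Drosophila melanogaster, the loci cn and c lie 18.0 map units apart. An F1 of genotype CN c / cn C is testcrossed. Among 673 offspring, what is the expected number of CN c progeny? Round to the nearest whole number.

276

A map distance of 18.0 map units corresponds to a recombination frequency of 0.180.
The F1 is CN c / cn C, so CN c is a parental gamete class with expected frequency (1 − r)/2 = 0.820/2 = 0.4100.
Expected number = 0.4100 × 673 = 275.93 ≈ 276.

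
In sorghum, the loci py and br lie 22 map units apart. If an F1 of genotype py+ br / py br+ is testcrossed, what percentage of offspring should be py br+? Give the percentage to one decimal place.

39.0%

A map distance of 22 map units corresponds to a recombination frequency of 0.220.
The F1 is py+ br / py br+, so py br+ is a parental gamete class with expected frequency (1 − r)/2 = 0.780/2 = 0.3900.
That is 0.3900 = 39.0% of the progeny.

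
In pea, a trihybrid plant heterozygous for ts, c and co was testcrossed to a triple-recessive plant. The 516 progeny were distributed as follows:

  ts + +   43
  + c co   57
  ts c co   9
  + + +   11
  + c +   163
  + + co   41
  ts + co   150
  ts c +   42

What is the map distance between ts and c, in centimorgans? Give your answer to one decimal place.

20.0 centimorgans

The two most frequent reciprocal classes, ts + co and + c +, are the parental types, so the F1 was ts + co / + c +.
The two rarest classes, ts c co and + + +, are the double crossovers. Comparing them with the parentals, only the c allele has switched, so c is the middle locus and the order is ts – c – co.
Crossovers in the ts–c interval produce the single-crossover classes + + co and ts c + (41 + 42 = 83) plus the double crossovers (20).
RF(ts–c) = (83 + 20) / 516 = 103/516 = 0.1996 → 20.0 centimorgans.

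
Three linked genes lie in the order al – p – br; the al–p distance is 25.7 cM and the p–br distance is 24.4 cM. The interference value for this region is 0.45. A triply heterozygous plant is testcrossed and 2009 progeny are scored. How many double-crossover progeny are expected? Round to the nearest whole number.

Map distances give recombination frequencies of 0.257 and 0.244 for the two intervals.
With interference 0.45 (so coincidence = 0.55), expected double-crossover frequency = 0.257 × 0.244 × 0.55 = 0.03449.
Expected number = 0.03449 × 2009 = 69.29 ≈ 69.

69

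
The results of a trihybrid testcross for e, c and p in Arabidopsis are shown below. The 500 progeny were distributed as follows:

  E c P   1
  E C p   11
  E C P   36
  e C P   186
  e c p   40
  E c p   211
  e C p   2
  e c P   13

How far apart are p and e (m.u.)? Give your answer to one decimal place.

The two most frequent reciprocal classes, e C P and E c p, are the parental types, so the F1 was e C P / E c p.
The two rarest classes, e C p and E c P, are the double crossovers. Comparing them with the parentals, only the p allele has switched, so p is the middle locus and the order is c – p – e.
Crossovers in the p–e interval produce the single-crossover classes E C P and e c p (36 + 40 = 76) plus the double crossovers (3).
RF(p–e) = (76 + 3) / 500 = 79/500 = 0.1580 → 15.8 m.u.

15.8 m.u.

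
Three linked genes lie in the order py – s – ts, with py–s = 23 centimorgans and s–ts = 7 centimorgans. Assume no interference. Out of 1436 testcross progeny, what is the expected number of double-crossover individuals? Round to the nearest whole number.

23

Map distances give recombination frequencies of 0.230 and 0.070 for the two intervals.
With no interference, expected double-crossover frequency = 0.230 × 0.070 = 0.01610.
Expected number = 0.01610 × 1436 = 23.12 ≈ 23.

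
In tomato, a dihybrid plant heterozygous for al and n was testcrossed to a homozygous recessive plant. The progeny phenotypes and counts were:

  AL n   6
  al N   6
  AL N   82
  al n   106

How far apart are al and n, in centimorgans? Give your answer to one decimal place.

The two most frequent classes, AL N (82) and al n (106), are the parental types, so the F1 was AL N / al n.
The recombinant classes are AL n and al N: 6 + 6 = 12.
Recombination frequency = 12/200 = 0.0600 ≈ 6.0%, i.e. 6.0 centimorgans.

6.0 centimorgans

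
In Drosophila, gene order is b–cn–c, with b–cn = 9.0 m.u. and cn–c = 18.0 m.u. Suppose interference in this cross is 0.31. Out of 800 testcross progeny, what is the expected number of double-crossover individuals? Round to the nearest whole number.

9

Map distances give recombination frequencies of 0.090 and 0.180 for the two intervals.
With interference 0.31 (so coincidence = 0.69), expected double-crossover frequency = 0.090 × 0.180 × 0.69 = 0.01118.
Expected number = 0.01118 × 800 = 8.94 ≈ 9.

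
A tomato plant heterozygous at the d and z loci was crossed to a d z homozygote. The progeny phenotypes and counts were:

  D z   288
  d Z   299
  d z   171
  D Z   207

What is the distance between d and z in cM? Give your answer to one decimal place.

39.2 cM

The two most frequent classes, D z (288) and d Z (299), are the parental types, so the F1 was D z / d Z.
The recombinant classes are D Z and d z: 207 + 171 = 378.
Recombination frequency = 378/965 = 0.3917 ≈ 39.2%, i.e. 39.2 cM.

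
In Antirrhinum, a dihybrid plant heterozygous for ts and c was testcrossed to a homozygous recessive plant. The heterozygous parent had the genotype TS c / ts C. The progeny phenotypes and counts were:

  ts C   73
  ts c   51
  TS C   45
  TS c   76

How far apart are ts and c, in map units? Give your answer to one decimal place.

39.2 map units

The recombinant classes are TS C and ts c: 45 + 51 = 96.
Recombination frequency = 96/245 = 0.3918 ≈ 39.2%, i.e. 39.2 map units.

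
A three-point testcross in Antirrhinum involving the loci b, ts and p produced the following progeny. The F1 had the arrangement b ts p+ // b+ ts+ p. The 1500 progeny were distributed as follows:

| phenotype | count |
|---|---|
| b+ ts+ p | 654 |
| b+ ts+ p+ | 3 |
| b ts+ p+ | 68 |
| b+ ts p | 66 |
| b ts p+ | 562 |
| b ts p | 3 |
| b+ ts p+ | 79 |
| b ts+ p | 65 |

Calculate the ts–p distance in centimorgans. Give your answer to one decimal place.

The two rarest classes, b ts p and b+ ts+ p+, are the double crossovers. Comparing them with the parentals, only the p allele has switched, so p is the middle locus and the order is ts – p – b.
Crossovers in the ts–p interval produce the single-crossover classes b ts+ p+ and b+ ts p (68 + 66 = 134) plus the double crossovers (6).
RF(ts–p) = (134 + 6) / 1500 = 140/1500 = 0.0933 → 9.3 centimorgans.

9.3 centimorgans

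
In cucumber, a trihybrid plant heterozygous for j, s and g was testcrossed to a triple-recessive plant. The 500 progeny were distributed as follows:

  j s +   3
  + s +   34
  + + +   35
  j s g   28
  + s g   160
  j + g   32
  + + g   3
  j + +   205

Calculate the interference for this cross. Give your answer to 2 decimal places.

The two most frequent reciprocal classes, j + + and + s g, are the parental types, so the F1 was j + + / + s g.
The two rarest classes, j s + and + + g, are the double crossovers. Comparing them with the parentals, only the s allele has switched, so s is the middle locus and the order is j – s – g.
j–s: (63 + 6)/500 = 0.1380; s–g: (66 + 6)/500 = 0.1440.
Expected DCO frequency = 0.1380 × 0.1440 ≈ 0.01987; observed = 6/500 ≈ 0.01200.
Coefficient of coincidence = 0.01200/0.01987 ≈ 0.60; interference = 1 − 0.60 = 0.40.

0.40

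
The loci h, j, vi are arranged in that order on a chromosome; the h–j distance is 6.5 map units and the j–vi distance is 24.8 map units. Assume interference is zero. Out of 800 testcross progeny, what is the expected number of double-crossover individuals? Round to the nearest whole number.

13

Map distances give recombination frequencies of 0.065 and 0.248 for the two intervals.
With no interference, expected double-crossover frequency = 0.065 × 0.248 = 0.01612.
Expected number = 0.01612 × 800 = 12.90 ≈ 13.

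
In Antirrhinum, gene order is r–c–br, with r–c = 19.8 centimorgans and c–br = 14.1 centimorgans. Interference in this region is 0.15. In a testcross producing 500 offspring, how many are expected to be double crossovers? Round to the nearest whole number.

Map distances give recombination frequencies of 0.198 and 0.141 for the two intervals.
With interference 0.15 (so coincidence = 0.85), expected double-crossover frequency = 0.198 × 0.141 × 0.85 = 0.02373.
Expected number = 0.02373 × 500 = 11.87 ≈ 12.

12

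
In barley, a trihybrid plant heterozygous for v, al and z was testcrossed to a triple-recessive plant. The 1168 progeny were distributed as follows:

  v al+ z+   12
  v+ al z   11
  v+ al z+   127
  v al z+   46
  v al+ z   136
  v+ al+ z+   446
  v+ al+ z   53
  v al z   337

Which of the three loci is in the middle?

v

The two most frequent reciprocal classes, v+ al+ z+ and v al z, are the parental types, so the F1 was v+ al+ z+ / v al z.
The two rarest classes, v al+ z+ and v+ al z, are the double crossovers. Comparing them with the parentals, only the v allele has switched, so v is the middle locus and the order is z – v – al.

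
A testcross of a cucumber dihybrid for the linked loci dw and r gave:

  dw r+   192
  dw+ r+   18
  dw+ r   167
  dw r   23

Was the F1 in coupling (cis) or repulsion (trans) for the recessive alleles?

The two most frequent classes are dw+ r (167) and dw r+ (192); these are the parental (non-recombinant) types.
So the F1 carried dw+ r on one chromosome and dw r+ on the other — the recessive alleles are on opposite chromosomes (trans / repulsion).

trans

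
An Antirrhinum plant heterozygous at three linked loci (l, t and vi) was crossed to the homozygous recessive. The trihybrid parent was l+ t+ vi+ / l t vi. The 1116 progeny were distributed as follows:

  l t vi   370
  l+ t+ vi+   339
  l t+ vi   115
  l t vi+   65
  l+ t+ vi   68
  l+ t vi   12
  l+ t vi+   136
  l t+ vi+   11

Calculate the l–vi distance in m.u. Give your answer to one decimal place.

14.0 m.u.

The two rarest classes, l t+ vi+ and l+ t vi, are the double crossovers. Comparing them with the parentals, only the l allele has switched, so l is the middle locus and the order is t – l – vi.
Crossovers in the l–vi interval produce the single-crossover classes l+ t+ vi and l t vi+ (68 + 65 = 133) plus the double crossovers (23).
RF(l–vi) = (133 + 23) / 1116 = 156/1116 = 0.1398 → 14.0 m.u.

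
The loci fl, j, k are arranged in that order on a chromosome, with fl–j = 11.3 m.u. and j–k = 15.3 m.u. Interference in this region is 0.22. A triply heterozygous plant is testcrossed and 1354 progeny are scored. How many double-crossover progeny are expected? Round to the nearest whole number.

18

Map distances give recombination frequencies of 0.113 and 0.153 for the two intervals.
With interference 0.22 (so coincidence = 0.78), expected double-crossover frequency = 0.113 × 0.153 × 0.78 = 0.01349.
Expected number = 0.01349 × 1354 = 18.26 ≈ 18.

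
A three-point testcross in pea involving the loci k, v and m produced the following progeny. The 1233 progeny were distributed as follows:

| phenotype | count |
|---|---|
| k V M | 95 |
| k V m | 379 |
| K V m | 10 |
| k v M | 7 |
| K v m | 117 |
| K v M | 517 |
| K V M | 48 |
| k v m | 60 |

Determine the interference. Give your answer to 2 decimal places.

The two most frequent reciprocal classes, K v M and k V m, are the parental types, so the F1 was K v M / k V m.
The two rarest classes, k v M and K V m, are the double crossovers. Comparing them with the parentals, only the k allele has switched, so k is the middle locus and the order is v – k – m.
v–k: (108 + 17)/1233 = 0.1014; k–m: (212 + 17)/1233 = 0.1857.
Expected DCO frequency = 0.1014 × 0.1857 ≈ 0.01883; observed = 17/1233 ≈ 0.01379.
Coefficient of coincidence = 0.01379/0.01883 ≈ 0.73; interference = 1 − 0.73 = 0.27.

0.27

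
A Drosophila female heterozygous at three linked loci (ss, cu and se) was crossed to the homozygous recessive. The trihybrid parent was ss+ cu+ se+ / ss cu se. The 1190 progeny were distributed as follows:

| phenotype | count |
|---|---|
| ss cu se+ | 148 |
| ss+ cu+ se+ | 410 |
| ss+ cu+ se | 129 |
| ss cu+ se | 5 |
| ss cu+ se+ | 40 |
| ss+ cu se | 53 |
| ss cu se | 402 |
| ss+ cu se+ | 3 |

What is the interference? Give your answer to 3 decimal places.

The two rarest classes, ss+ cu se+ and ss cu+ se, are the double crossovers. Comparing them with the parentals, only the cu allele has switched, so cu is the middle locus and the order is ss – cu – se.
ss–cu: (93 + 8)/1190 = 0.0849; cu–se: (277 + 8)/1190 = 0.2395.
Expected DCO frequency = 0.0849 × 0.2395 ≈ 0.02033; observed = 8/1190 ≈ 0.00672.
Coefficient of coincidence = 0.00672/0.02033 ≈ 0.331; interference = 1 − 0.331 = 0.669.

0.669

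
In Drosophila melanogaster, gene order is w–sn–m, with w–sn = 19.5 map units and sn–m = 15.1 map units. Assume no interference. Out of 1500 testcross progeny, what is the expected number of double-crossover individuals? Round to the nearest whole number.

44

Map distances give recombination frequencies of 0.195 and 0.151 for the two intervals.
With no interference, expected double-crossover frequency = 0.195 × 0.151 = 0.02944.
Expected number = 0.02944 × 1500 = 44.17 ≈ 44.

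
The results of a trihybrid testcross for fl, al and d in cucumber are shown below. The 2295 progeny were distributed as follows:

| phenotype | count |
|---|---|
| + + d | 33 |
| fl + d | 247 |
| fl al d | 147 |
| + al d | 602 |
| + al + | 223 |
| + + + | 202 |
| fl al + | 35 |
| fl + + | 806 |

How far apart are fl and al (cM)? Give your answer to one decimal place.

18.2 cM

The two most frequent reciprocal classes, + al d and fl + +, are the parental types, so the F1 was + al d / fl + +.
The two rarest classes, + + d and fl al +, are the double crossovers. Comparing them with the parentals, only the al allele has switched, so al is the middle locus and the order is d – al – fl.
Crossovers in the al–fl interval produce the single-crossover classes fl al d and + + + (147 + 202 = 349) plus the double crossovers (68).
RF(al–fl) = (349 + 68) / 2295 = 417/2295 = 0.1817 → 18.2 cM.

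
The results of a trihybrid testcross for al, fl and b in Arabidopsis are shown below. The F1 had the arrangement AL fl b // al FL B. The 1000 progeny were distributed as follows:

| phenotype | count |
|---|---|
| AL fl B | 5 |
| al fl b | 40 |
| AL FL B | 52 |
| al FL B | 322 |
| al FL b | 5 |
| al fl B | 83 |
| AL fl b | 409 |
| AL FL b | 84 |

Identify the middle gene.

The two rarest classes, AL fl B and al FL b, are the double crossovers. Comparing them with the parentals, only the b allele has switched, so b is the middle locus and the order is fl – b – al.

b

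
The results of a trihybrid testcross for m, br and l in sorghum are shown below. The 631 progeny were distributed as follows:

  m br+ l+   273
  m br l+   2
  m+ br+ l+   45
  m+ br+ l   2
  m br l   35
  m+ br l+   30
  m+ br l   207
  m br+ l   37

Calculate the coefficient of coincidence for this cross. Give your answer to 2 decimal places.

0.42

The two most frequent reciprocal classes, m br+ l+ and m+ br l, are the parental types, so the F1 was m br+ l+ / m+ br l.
The two rarest classes, m br l+ and m+ br+ l, are the double crossovers. Comparing them with the parentals, only the br allele has switched, so br is the middle locus and the order is l – br – m.
l–br: (67 + 4)/631 = 0.1125; br–m: (80 + 4)/631 = 0.1331.
Expected DCO frequency = 0.1125 × 0.1331 ≈ 0.01497; observed = 4/631 ≈ 0.00634.
Coefficient of coincidence = 0.00634/0.01497 ≈ 0.42.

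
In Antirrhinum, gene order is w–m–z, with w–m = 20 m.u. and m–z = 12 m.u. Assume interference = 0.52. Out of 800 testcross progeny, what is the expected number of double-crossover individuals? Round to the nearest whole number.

9

Map distances give recombination frequencies of 0.200 and 0.120 for the two intervals.
With interference 0.52 (so coincidence = 0.48), expected double-crossover frequency = 0.200 × 0.120 × 0.48 = 0.01152.
Expected number = 0.01152 × 800 = 9.22 ≈ 9.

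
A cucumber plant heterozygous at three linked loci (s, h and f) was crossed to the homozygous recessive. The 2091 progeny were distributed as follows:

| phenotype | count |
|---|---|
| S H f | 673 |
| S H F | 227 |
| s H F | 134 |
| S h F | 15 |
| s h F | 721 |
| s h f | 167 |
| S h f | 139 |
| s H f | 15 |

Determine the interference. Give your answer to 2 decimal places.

The two most frequent reciprocal classes, s h F and S H f, are the parental types, so the F1 was s h F / S H f.
The two rarest classes, S h F and s H f, are the double crossovers. Comparing them with the parentals, only the s allele has switched, so s is the middle locus and the order is f – s – h.
f–s: (394 + 30)/2091 = 0.2028; s–h: (273 + 30)/2091 = 0.1449.
Expected DCO frequency = 0.2028 × 0.1449 ≈ 0.02939; observed = 30/2091 ≈ 0.01435.
Coefficient of coincidence = 0.01435/0.02939 ≈ 0.49; interference = 1 − 0.49 = 0.51.

0.51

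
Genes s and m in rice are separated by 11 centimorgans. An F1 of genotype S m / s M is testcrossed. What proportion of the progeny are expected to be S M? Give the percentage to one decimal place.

5.5%

A map distance of 11 centimorgans corresponds to a recombination frequency of 0.110.
The F1 is S m / s M, so S M is a recombinant gamete class with expected frequency r/2 = 0.110/2 = 0.0550.
That is 0.0550 = 5.5% of the progeny.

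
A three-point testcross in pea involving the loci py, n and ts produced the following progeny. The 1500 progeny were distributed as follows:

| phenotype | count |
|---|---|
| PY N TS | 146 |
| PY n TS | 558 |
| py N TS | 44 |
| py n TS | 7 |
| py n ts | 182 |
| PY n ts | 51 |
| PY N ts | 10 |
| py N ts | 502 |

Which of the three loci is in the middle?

py

The two most frequent reciprocal classes, PY n TS and py N ts, are the parental types, so the F1 was PY n TS / py N ts.
The two rarest classes, py n TS and PY N ts, are the double crossovers. Comparing them with the parentals, only the py allele has switched, so py is the middle locus and the order is n – py – ts.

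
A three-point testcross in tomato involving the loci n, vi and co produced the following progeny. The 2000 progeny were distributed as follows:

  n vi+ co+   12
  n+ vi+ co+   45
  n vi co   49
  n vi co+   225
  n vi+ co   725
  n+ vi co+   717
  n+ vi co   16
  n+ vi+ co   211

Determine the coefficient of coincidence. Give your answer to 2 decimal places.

0.99

The two most frequent reciprocal classes, n+ vi co+ and n vi+ co, are the parental types, so the F1 was n+ vi co+ / n vi+ co.
The two rarest classes, n+ vi co and n vi+ co+, are the double crossovers. Comparing them with the parentals, only the co allele has switched, so co is the middle locus and the order is n – co – vi.
n–co: (436 + 28)/2000 = 0.2320; co–vi: (94 + 28)/2000 = 0.0610.
Expected DCO frequency = 0.2320 × 0.0610 ≈ 0.01415; observed = 28/2000 ≈ 0.01400.
Coefficient of coincidence = 0.01400/0.01415 ≈ 0.99.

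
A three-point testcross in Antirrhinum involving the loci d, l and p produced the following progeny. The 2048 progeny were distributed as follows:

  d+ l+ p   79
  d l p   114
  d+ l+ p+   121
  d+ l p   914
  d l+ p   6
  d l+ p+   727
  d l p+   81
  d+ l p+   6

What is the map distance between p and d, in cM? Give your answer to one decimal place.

12.1 cM

The two most frequent reciprocal classes, d+ l p and d l+ p+, are the parental types, so the F1 was d+ l p / d l+ p+.
The two rarest classes, d+ l p+ and d l+ p, are the double crossovers. Comparing them with the parentals, only the p allele has switched, so p is the middle locus and the order is d – p – l.
Crossovers in the d–p interval produce the single-crossover classes d l p and d+ l+ p+ (114 + 121 = 235) plus the double crossovers (12).
RF(d–p) = (235 + 12) / 2048 = 247/2048 = 0.1206 → 12.1 cM.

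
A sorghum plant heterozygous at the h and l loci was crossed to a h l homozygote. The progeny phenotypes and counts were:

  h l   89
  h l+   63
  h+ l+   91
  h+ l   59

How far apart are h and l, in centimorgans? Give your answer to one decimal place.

40.4 centimorgans

The two most frequent classes, h+ l+ (91) and h l (89), are the parental types, so the F1 was h+ l+ / h l.
The recombinant classes are h+ l and h l+: 59 + 63 = 122.
Recombination frequency = 122/302 = 0.4040 ≈ 40.4%, i.e. 40.4 centimorgans.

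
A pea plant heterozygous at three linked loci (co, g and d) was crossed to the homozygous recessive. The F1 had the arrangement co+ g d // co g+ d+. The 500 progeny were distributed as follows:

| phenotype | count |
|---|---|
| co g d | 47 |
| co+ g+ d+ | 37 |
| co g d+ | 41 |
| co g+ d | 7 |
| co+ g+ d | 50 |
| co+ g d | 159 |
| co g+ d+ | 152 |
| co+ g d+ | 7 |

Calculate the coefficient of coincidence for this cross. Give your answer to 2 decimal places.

The two rarest classes, co+ g d+ and co g+ d, are the double crossovers. Comparing them with the parentals, only the d allele has switched, so d is the middle locus and the order is co – d – g.
co–d: (84 + 14)/500 = 0.1960; d–g: (91 + 14)/500 = 0.2100.
Expected DCO frequency = 0.1960 × 0.2100 ≈ 0.04116; observed = 14/500 ≈ 0.02800.
Coefficient of coincidence = 0.02800/0.04116 ≈ 0.68.

0.68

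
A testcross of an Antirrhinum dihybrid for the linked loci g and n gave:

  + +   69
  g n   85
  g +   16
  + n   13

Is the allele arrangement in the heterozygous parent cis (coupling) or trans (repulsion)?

cis

The two most frequent classes are + + (69) and g n (85); these are the parental (non-recombinant) types.
So the F1 carried + + on one chromosome and g n on the other — the recessive alleles are on the same chromosome (cis / coupling).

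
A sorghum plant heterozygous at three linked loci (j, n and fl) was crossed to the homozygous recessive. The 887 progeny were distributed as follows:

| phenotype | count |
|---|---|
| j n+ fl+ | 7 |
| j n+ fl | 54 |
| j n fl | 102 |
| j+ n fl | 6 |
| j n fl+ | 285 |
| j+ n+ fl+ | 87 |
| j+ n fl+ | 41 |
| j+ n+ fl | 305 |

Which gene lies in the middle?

n

The two most frequent reciprocal classes, j n fl+ and j+ n+ fl, are the parental types, so the F1 was j n fl+ / j+ n+ fl.
The two rarest classes, j n+ fl+ and j+ n fl, are the double crossovers. Comparing them with the parentals, only the n allele has switched, so n is the middle locus and the order is j – n – fl.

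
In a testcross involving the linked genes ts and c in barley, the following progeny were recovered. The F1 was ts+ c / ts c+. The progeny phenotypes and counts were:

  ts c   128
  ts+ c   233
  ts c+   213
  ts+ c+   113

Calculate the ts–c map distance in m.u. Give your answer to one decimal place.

35.1 m.u.

The recombinant classes are ts+ c+ and ts c: 113 + 128 = 241.
Recombination frequency = 241/687 = 0.3508 ≈ 35.1%, i.e. 35.1 m.u.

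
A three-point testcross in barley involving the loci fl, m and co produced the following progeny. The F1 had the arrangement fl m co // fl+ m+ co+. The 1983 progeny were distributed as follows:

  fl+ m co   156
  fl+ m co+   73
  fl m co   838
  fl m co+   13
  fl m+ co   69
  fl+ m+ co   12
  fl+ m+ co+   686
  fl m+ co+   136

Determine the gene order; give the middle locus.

co

The two rarest classes, fl m co+ and fl+ m+ co, are the double crossovers. Comparing them with the parentals, only the co allele has switched, so co is the middle locus and the order is m – co – fl.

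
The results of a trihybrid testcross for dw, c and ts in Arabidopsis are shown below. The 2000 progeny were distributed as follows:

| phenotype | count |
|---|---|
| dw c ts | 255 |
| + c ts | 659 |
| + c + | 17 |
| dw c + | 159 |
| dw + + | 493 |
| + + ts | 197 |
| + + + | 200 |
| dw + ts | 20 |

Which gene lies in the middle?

ts

The two most frequent reciprocal classes, + c ts and dw + +, are the parental types, so the F1 was + c ts / dw + +.
The two rarest classes, + c + and dw + ts, are the double crossovers. Comparing them with the parentals, only the ts allele has switched, so ts is the middle locus and the order is dw – ts – c.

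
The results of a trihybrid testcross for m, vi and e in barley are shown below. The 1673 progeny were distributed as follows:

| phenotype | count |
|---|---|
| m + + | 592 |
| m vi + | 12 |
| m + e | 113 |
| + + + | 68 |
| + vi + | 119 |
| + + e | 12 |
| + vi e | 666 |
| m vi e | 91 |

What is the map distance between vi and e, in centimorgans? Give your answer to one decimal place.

The two most frequent reciprocal classes, m + + and + vi e, are the parental types, so the F1 was m + + / + vi e.
The two rarest classes, m vi + and + + e, are the double crossovers. Comparing them with the parentals, only the vi allele has switched, so vi is the middle locus and the order is m – vi – e.
Crossovers in the vi–e interval produce the single-crossover classes m + e and + vi + (113 + 119 = 232) plus the double crossovers (24).
RF(vi–e) = (232 + 24) / 1673 = 256/1673 = 0.1530 → 15.3 centimorgans.

15.3 centimorgans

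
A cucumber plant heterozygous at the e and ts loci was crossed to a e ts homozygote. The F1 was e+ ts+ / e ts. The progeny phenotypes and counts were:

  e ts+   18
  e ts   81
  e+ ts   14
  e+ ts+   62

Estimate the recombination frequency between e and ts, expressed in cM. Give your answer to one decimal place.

The recombinant classes are e+ ts and e ts+: 14 + 18 = 32.
Recombination frequency = 32/175 = 0.1829 ≈ 18.3%, i.e. 18.3 cM.

18.3 cM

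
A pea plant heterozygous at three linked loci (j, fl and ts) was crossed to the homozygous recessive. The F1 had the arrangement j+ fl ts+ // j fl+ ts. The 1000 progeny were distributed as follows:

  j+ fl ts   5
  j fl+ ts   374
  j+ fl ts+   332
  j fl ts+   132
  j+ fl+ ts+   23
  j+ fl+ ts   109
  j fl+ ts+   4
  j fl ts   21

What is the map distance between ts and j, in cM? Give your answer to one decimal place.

The two rarest classes, j+ fl ts and j fl+ ts+, are the double crossovers. Comparing them with the parentals, only the ts allele has switched, so ts is the middle locus and the order is j – ts – fl.
Crossovers in the j–ts interval produce the single-crossover classes j fl ts+ and j+ fl+ ts (132 + 109 = 241) plus the double crossovers (9).
RF(j–ts) = (241 + 9) / 1000 = 250/1000 = 0.2500 → 25.0 cM.

25.0 cM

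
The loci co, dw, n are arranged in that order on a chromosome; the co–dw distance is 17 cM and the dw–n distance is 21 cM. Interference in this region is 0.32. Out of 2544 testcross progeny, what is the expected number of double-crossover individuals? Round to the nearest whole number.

62

Map distances give recombination frequencies of 0.170 and 0.210 for the two intervals.
With interference 0.32 (so coincidence = 0.68), expected double-crossover frequency = 0.170 × 0.210 × 0.68 = 0.02428.
Expected number = 0.02428 × 2544 = 61.76 ≈ 62.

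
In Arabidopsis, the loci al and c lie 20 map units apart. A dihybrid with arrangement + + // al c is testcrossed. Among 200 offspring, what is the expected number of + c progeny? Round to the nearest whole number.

A map distance of 20 map units corresponds to a recombination frequency of 0.200.
The F1 is + + / al c, so + c is a recombinant gamete class with expected frequency r/2 = 0.200/2 = 0.1000.
Expected number = 0.1000 × 200 = 20.00 ≈ 20.

20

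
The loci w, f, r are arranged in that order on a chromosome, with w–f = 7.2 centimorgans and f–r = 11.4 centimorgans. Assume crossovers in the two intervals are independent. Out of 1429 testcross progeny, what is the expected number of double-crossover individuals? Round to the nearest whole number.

12

Map distances give recombination frequencies of 0.072 and 0.114 for the two intervals.
With no interference, expected double-crossover frequency = 0.072 × 0.114 = 0.00821.
Expected number = 0.00821 × 1429 = 11.73 ≈ 12.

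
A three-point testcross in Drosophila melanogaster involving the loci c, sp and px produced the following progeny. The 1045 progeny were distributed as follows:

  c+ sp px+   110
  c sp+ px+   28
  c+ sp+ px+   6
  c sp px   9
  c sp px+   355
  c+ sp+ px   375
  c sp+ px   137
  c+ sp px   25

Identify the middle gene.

px

The two most frequent reciprocal classes, c sp px+ and c+ sp+ px, are the parental types, so the F1 was c sp px+ / c+ sp+ px.
The two rarest classes, c sp px and c+ sp+ px+, are the double crossovers. Comparing them with the parentals, only the px allele has switched, so px is the middle locus and the order is c – px – sp.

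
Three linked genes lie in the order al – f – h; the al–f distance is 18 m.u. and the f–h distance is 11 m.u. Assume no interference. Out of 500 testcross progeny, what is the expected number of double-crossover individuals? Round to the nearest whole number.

Map distances give recombination frequencies of 0.180 and 0.110 for the two intervals.
With no interference, expected double-crossover frequency = 0.180 × 0.110 = 0.01980.
Expected number = 0.01980 × 500 = 9.90 ≈ 10.

10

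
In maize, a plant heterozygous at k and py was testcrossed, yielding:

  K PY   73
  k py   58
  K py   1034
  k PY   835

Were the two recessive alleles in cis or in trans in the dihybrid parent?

trans

The two most frequent classes are K py (1034) and k PY (835); these are the parental (non-recombinant) types.
So the F1 carried K py on one chromosome and k PY on the other — the recessive alleles are on opposite chromosomes (trans / repulsion).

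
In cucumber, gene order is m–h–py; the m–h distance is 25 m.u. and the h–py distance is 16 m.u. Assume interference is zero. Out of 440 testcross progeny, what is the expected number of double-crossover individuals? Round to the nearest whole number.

18

Map distances give recombination frequencies of 0.250 and 0.160 for the two intervals.
With no interference, expected double-crossover frequency = 0.250 × 0.160 = 0.04000.
Expected number = 0.04000 × 440 = 17.60 ≈ 18.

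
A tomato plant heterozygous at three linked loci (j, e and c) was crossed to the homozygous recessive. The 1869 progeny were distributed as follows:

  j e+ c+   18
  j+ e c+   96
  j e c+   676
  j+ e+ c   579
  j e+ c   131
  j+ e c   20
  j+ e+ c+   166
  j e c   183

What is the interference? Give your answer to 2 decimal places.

The two most frequent reciprocal classes, j+ e+ c and j e c+, are the parental types, so the F1 was j+ e+ c / j e c+.
The two rarest classes, j+ e c and j e+ c+, are the double crossovers. Comparing them with the parentals, only the e allele has switched, so e is the middle locus and the order is c – e – j.
c–e: (349 + 38)/1869 = 0.2071; e–j: (227 + 38)/1869 = 0.1418.
Expected DCO frequency = 0.2071 × 0.1418 ≈ 0.02937; observed = 38/1869 ≈ 0.02033.
Coefficient of coincidence = 0.02033/0.02937 ≈ 0.69; interference = 1 − 0.69 = 0.31.

0.31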